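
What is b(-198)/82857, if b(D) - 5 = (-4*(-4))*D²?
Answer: 627269/82857 ≈ 7.5705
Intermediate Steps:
b(D) = 5 + 16*D² (b(D) = 5 + (-4*(-4))*D² = 5 + 16*D²)
b(-198)/82857 = (5 + 16*(-198)²)/82857 = (5 + 16*39204)*(1/82857) = (5 + 627264)*(1/82857) = 627269*(1/82857) = 627269/82857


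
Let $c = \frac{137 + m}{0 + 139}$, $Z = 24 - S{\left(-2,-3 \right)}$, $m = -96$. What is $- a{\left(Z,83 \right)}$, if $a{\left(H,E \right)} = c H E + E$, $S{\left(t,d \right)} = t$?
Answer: $- \frac{100015}{139} \approx -719.53$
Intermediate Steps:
$Z = 26$ ($Z = 24 - -2 = 24 + 2 = 26$)
$c = \frac{41}{139}$ ($c = \frac{137 - 96}{0 + 139} = \frac{41}{139} \approx 0.29496$)
$a{\left(H,E \right)} = E + \frac{41 E H}{139}$ ($a{\left(H,E \right)} = \frac{41 H}{139} E + E = \frac{41 E H}{139} + E = E + \frac{41 E H}{139}$)
$- a{\left(Z,83 \right)} = - \frac{83 \left(139 + 41 \cdot 26\right)}{139} = - \frac{83 \left(139 + 1066\right)}{139} = - \frac{83 \cdot 1205}{139} = \left(-1\right) \frac{100015}{139} = - \frac{100015}{139}$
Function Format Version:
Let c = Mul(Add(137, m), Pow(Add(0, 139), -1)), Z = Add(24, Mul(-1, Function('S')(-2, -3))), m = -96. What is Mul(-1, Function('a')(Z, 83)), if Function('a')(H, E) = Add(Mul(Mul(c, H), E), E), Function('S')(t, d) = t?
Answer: Rational(-100015, 139) ≈ -719.53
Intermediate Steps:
Z = 26 (Z = Add(24, Mul(-1, -2)) = Add(24, 2) = 26)
c = Rational(41, 139) (c = Mul(Add(137, -96), Pow(Add(0, 139), -1)) = Mul(41, Pow(139, -1)) = Mul(41, Rational(1, 139)) = Rational(41, 139) ≈ 0.29496)
Function('a')(H, E) = Add(E, Mul(Rational(41, 139), E, H)) (Function('a')(H, E) = Add(Mul(Mul(Rational(41, 139), H), E), E) = Add(Mul(Rational(41, 139), E, H), E) = Add(E, Mul(Rational(41, 139), E, H)))
Mul(-1, Function('a')(Z, 83)) = Mul(-1, Mul(Rational(1, 139), 83, Add(139, Mul(41, 26)))) = Mul(-1, Mul(Rational(1, 139), 83, Add(139, 1066))) = Mul(-1, Mul(Rational(1, 139), 83, 1205)) = Mul(-1, Rational(100015, 139)) = Rational(-100015, 139)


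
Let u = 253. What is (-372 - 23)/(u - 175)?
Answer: -395/78 ≈ -5.0641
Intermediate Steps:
(-372 - 23)/(u - 175) = (-372 - 23)/(253 - 175) = -395/78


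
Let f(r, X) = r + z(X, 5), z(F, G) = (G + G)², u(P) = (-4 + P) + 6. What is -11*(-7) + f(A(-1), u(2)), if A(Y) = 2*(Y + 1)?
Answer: 177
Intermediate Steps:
A(Y) = 2 + 2*Y (A(Y) = 2*(1 + Y) = 2 + 2*Y)
u(P) = 2 + P
z(F, G) = 4*G² (z(F, G) = (2*G)² = 4*G²)
f(r, X) = 100 + r (f(r, X) = r + 4*5² = r + 4*25 = r + 100 = 100 + r)
-11*(-7) + f(A(-1), u(2)) = -11*(-7) + (100 + (2 + 2*(-1))) = 77 + (100 + (2 - 2)) = 77 + (100 + 0) = 77 + 100 = 177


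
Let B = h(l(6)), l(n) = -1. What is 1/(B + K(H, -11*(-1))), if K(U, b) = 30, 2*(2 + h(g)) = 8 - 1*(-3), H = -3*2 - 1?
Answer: 2/67 ≈ 0.029851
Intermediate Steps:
H = -7 (H = -6 - 1 = -7)
h(g) = 7/2 (h(g) = -2 + (8 - 1*(-3))/2 = -2 + (8 + 3)/2 = -2 + (½)*11 = -2 + 11/2 = 7/2)
B = 7/2 ≈ 3.5000
1/(B + K(H, -11*(-1))) = 1/(7/2 + 30) = 1/(67/2) = 2/67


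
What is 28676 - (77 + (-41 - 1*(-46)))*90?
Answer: 21296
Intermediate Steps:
28676 - (77 + (-41 - 1*(-46)))*90 = 28676 - (77 + (-41 + 46))*90 = 28676 - (77 + 5)*90 = 28676 - 82*90 = 28676 - 1*7380 = 28676 - 7380 = 21296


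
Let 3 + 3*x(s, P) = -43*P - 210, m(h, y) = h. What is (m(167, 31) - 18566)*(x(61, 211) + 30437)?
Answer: -503059325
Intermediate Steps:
x(s, P) = -71 - 43*P/3 (x(s, P) = -1 + (-43*P - 210)/3 = -1 + (-210 - 43*P)/3 = -1 + (-70 - 43*P/3) = -71 - 43*P/3)
(m(167, 31) - 18566)*(x(61, 211) + 30437) = (167 - 18566)*((-71 - 43/3*211) + 30437) = -18399*((-71 - 9073/3) + 30437) = -18399*(-9286/3 + 30437) = -18399*82025/3 = -503059325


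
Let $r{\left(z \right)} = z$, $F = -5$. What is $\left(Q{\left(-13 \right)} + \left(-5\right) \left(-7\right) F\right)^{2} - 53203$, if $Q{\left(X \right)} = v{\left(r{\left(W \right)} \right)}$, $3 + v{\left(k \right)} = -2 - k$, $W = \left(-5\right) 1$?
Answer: $-22578$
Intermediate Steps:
$W = -5$
$v{\left(k \right)} = -5 - k$ ($v{\left(k \right)} = -3 - \left(2 + k\right) = -5 - k$)
$Q{\left(X \right)} = 0$ ($Q{\left(X \right)} = -5 - -5 = -5 + 5 = 0$)
$\left(Q{\left(-13 \right)} + \left(-5\right) \left(-7\right) F\right)^{2} - 53203 = \left(0 + \left(-5\right) \left(-7\right) \left(-5\right)\right)^{2} - 53203 = \left(0 + 35 \left(-5\right)\right)^{2} - 53203 = \left(0 - 175\right)^{2} - 53203 = \left(-175\right)^{2} - 53203 = 30625 - 53203 = -22578$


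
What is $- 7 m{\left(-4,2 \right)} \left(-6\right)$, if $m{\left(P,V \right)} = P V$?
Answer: $-336$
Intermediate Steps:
$- 7 m{\left(-4,2 \right)} \left(-6\right) = - 7 \left(\left(-4\right) 2\right) \left(-6\right) = \left(-7\right) \left(-8\right) \left(-6\right) = 56 \left(-6\right) = -336$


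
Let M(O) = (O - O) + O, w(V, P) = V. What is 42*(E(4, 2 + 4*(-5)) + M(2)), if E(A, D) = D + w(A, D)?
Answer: -504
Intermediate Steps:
M(O) = O (M(O) = 0 + O = O)
E(A, D) = A + D (E(A, D) = D + A = A + D)
42*(E(4, 2 + 4*(-5)) + M(2)) = 42*((4 + (2 + 4*(-5))) + 2) = 42*((4 + (2 - 20)) + 2) = 42*((4 - 18) + 2) = 42*(-14 + 2) = 42*(-12) = -504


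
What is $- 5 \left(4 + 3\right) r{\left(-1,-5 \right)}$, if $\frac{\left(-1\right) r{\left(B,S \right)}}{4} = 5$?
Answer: $700$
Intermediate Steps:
$r{\left(B,S \right)} = -20$ ($r{\left(B,S \right)} = \left(-4\right) 5 = -20$)
$- 5 \left(4 + 3\right) r{\left(-1,-5 \right)} = - 5 \left(4 + 3\right) \left(-20\right) = \left(-5\right) 7 \left(-20\right) = \left(-35\right) \left(-20\right) = 700$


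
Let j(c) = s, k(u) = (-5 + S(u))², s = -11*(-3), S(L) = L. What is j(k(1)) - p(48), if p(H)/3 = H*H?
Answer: -6879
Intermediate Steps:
p(H) = 3*H² (p(H) = 3*(H*H) = 3*H²)
s = 33 (s = -11*(-3) = 33)
k(u) = (-5 + u)²
j(c) = 33
j(k(1)) - p(48) = 33 - 3*48² = 33 - 3*2304 = 33 - 1*6912 = 33 - 6912 = -6879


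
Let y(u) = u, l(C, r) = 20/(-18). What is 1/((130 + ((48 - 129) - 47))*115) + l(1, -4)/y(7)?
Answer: -2237/14490 ≈ -0.15438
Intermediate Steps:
l(C, r) = -10/9 (l(C, r) = 20*(-1/18) = -10/9)
1/((130 + ((48 - 129) - 47))*115) + l(1, -4)/y(7) = 1/((130 + ((48 - 129) - 47))*115) - 10/9/7 = (1/115)/(130 + (-81 - 47)) - 10/9*⅐ = (1/115)/(130 - 128) - 10/63 = (1/115)/2 - 10/63 = (½)*(1/115) - 10/63 = 1/230 - 10/63 = -2237/14490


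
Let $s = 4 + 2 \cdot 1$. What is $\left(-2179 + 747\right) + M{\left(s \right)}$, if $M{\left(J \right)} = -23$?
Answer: $-1455$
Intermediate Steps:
$s = 6$ ($s = 4 + 2 = 6$)
$\left(-2179 + 747\right) + M{\left(s \right)} = \left(-2179 + 747\right) - 23 = -1432 - 23 = -1455$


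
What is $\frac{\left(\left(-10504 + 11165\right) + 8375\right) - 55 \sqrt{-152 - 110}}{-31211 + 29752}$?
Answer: $- \frac{9036}{1459} + \frac{55 i \sqrt{262}}{1459} \approx -6.1933 + 0.61018 i$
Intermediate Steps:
$\frac{\left(\left(-10504 + 11165\right) + 8375\right) - 55 \sqrt{-152 - 110}}{-31211 + 29752} = \frac{\left(661 + 8375\right) - 55 \sqrt{-262}}{-1459} = \left(9036 - 55 i \sqrt{262}\right) \left(- \frac{1}{1459}\right) = - \frac{9036}{1459} + \frac{55 i \sqrt{262}}{1459}$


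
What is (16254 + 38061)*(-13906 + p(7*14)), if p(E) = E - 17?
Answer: -750904875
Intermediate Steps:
p(E) = -17 + E
(16254 + 38061)*(-13906 + p(7*14)) = (16254 + 38061)*(-13906 + (-17 + 7*14)) = 54315*(-13906 + (-17 + 98)) = 54315*(-13906 + 81) = 54315*(-13825) = -750904875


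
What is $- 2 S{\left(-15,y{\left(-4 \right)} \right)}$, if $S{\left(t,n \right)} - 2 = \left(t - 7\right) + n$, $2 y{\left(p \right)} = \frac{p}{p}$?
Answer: $39$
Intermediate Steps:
$y{\left(p \right)} = \frac{1}{2}$ ($y{\left(p \right)} = \frac{p \frac{1}{p}}{2} = \frac{1}{2} \cdot 1 = \frac{1}{2}$)
$S{\left(t,n \right)} = -5 + n + t$ ($S{\left(t,n \right)} = 2 + \left(\left(t - 7\right) + n\right) = 2 + \left(\left(-7 + t\right) + n\right) = 2 + \left(-7 + n + t\right) = -5 + n + t$)
$- 2 S{\left(-15,y{\left(-4 \right)} \right)} = - 2 \left(-5 + \frac{1}{2} - 15\right) = \left(-2\right) \left(- \frac{39}{2}\right) = 39$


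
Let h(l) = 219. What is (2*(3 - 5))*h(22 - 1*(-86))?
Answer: -876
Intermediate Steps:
(2*(3 - 5))*h(22 - 1*(-86)) = (2*(3 - 5))*219 = (2*(-2))*219 = -4*219 = -876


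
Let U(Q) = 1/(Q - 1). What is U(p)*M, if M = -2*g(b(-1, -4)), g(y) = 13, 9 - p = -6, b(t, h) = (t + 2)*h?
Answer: -13/7 ≈ -1.8571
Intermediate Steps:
b(t, h) = h*(2 + t) (b(t, h) = (2 + t)*h = h*(2 + t))
p = 15 (p = 9 - 1*(-6) = 9 + 6 = 15)
U(Q) = 1/(-1 + Q)
M = -26 (M = -2*13 = -26)
U(p)*M = -26/(-1 + 15) = -26/14 = (1/14)*(-26) = -13/7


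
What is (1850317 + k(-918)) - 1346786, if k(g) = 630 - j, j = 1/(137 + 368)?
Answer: 254601304/505 ≈ 5.0416e+5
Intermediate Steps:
j = 1/505 ≈ 0.0019802
k(g) = 318149/505 (k(g) = 630 - 1*1/505 = 630 - 1/505 = 318149/505)
(1850317 + k(-918)) - 1346786 = (1850317 + 318149/505) - 1346786 = 934728234/505 - 1346786 = 254601304/505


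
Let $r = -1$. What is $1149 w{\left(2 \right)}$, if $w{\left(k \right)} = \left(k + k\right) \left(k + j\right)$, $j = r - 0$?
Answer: $4596$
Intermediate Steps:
$j = -1$ ($j = -1 - 0 = -1 + 0 = -1$)
$w{\left(k \right)} = 2 k \left(-1 + k\right)$ ($w{\left(k \right)} = \left(k + k\right) \left(k - 1\right) = 2 k \left(-1 + k\right)$)
$1149 w{\left(2 \right)} = 1149 \cdot 2 \cdot 2 \left(-1 + 2\right) = 1149 \cdot 2 \cdot 2 \cdot 1 = 1149 \cdot 4 = 4596$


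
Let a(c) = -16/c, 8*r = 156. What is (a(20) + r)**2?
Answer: 34969/100 ≈ 349.69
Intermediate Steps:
r = 39/2 (r = (1/8)*156 = 39/2 ≈ 19.500)
(a(20) + r)**2 = (-16/20 + 39/2)**2 = (-16*1/20 + 39/2)**2 = (-4/5 + 39/2)**2 = (187/10)**2 = 34969/100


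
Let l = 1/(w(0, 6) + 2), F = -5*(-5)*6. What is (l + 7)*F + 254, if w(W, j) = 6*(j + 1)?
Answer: 28763/22 ≈ 1307.4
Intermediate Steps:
w(W, j) = 6 + 6*j (w(W, j) = 6*(1 + j) = 6 + 6*j)
F = 150 (F = 25*6 = 150)
l = 1/44 (l = 1/((6 + 6*6) + 2) = 1/((6 + 36) + 2) = 1/(42 + 2) = 1/44 ≈ 0.022727)
(l + 7)*F + 254 = (1/44 + 7)*150 + 254 = (309/44)*150 + 254 = 23175/22 + 254 = 28763/22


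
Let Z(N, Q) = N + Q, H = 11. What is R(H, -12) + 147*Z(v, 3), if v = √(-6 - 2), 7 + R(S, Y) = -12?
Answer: 422 + 294*I*√2 ≈ 422.0 + 415.78*I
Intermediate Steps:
R(S, Y) = -19 (R(S, Y) = -7 - 12 = -19)
v = 2*I*√2 (v = √(-8) = 2*I*√2 ≈ 2.8284*I)
R(H, -12) + 147*Z(v, 3) = -19 + 147*(2*I*√2 + 3) = -19 + 147*(3 + 2*I*√2) = -19 + (441 + 294*I*√2) = 422 + 294*I*√2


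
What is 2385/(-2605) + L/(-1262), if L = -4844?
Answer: 960875/328751 ≈ 2.9228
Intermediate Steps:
2385/(-2605) + L/(-1262) = 2385/(-2605) - 4844/(-1262) = 2385*(-1/2605) - 4844*(-1/1262) = -477/521 + 2422/631 = 960875/328751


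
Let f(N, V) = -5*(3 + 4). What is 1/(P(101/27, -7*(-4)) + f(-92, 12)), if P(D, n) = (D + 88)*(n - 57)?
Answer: -27/72778 ≈ -0.00037099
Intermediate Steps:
f(N, V) = -35 (f(N, V) = -5*7 = -35)
P(D, n) = (-57 + n)*(88 + D) (P(D, n) = (88 + D)*(-57 + n) = (-57 + n)*(88 + D))
1/(P(101/27, -7*(-4)) + f(-92, 12)) = 1/((-5016 - 5757/27 + 88*(-7*(-4)) + (101/27)*(-7*(-4))) - 35) = 1/((-5016 - 5757/27 + 88*28 + (101*(1/27))*28) - 35) = 1/((-5016 - 57*101/27 + 2464 + (101/27)*28) - 35) = 1/((-5016 - 1919/9 + 2464 + 2828/27) - 35) = 1/(-71833/27 - 35) = 1/(-72778/27) = -27/72778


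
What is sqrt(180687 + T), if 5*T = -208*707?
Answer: sqrt(3781895)/5 ≈ 388.94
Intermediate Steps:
T = -147056/5 (T = (-208*707)/5 = (1/5)*(-147056) = -147056/5 ≈ -29411.)
sqrt(180687 + T) = sqrt(180687 - 147056/5) = sqrt(756379/5) = sqrt(3781895)/5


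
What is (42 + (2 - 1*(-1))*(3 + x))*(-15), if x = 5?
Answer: -990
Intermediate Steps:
(42 + (2 - 1*(-1))*(3 + x))*(-15) = (42 + (2 - 1*(-1))*(3 + 5))*(-15) = (42 + (2 + 1)*8)*(-15) = (42 + 3*8)*(-15) = (42 + 24)*(-15) = 66*(-15) = -990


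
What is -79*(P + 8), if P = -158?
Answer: 11850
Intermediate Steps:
-79*(P + 8) = -79*(-158 + 8) = -79*(-150) = 11850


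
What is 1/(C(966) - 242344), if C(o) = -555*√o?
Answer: -121172/29216531093 + 555*√966/58433062186 ≈ -3.8522e-6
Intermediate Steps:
1/(C(966) - 242344) = 1/(-555*√966 - 242344) = 1/(-242344 - 555*√966)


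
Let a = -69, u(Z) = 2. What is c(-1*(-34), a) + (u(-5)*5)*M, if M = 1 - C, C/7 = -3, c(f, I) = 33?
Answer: 253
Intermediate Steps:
C = -21 (C = 7*(-3) = -21)
M = 22 (M = 1 - 1*(-21) = 1 + 21 = 22)
c(-1*(-34), a) + (u(-5)*5)*M = 33 + (2*5)*22 = 33 + 10*22 = 33 + 220 = 253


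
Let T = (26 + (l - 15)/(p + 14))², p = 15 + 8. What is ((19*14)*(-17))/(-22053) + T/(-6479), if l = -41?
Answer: 22007117714/195604618803 ≈ 0.11251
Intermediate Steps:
p = 23
T = 820836/1369 (T = (26 + (-41 - 15)/(23 + 14))² = (26 - 56/37)² = (906/37)² = 820836/1369 ≈ 599.59)
((19*14)*(-17))/(-22053) + T/(-6479) = ((19*14)*(-17))/(-22053) + (820836/1369)/(-6479) = (266*(-17))*(-1/22053) + (820836/1369)*(-1/6479) = -4522*(-1/22053) - 820836/8869751 = 4522/22053 - 820836/8869751 = 22007117714/195604618803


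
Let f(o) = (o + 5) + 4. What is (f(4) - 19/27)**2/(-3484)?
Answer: -27556/634959 ≈ -0.043398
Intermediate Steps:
f(o) = 9 + o (f(o) = (5 + o) + 4 = 9 + o)
(f(4) - 19/27)**2/(-3484) = ((9 + 4) - 19/27)**2/(-3484) = (13 - 19*1/27)**2*(-1/3484) = (13 - 19/27)**2*(-1/3484) = (332/27)**2*(-1/3484) = (110224/729)*(-1/3484) = -27556/634959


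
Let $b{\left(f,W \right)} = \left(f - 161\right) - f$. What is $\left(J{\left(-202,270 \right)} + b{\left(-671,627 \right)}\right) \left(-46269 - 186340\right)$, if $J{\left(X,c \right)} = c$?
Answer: $-25354381$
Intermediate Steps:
$b{\left(f,W \right)} = -161$ ($b{\left(f,W \right)} = \left(f - 161\right) - f = \left(-161 + f\right) - f = -161$)
$\left(J{\left(-202,270 \right)} + b{\left(-671,627 \right)}\right) \left(-46269 - 186340\right) = \left(270 - 161\right) \left(-46269 - 186340\right) = 109 \left(-232609\right) = -25354381$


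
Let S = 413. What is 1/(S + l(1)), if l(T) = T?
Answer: 1/414 ≈ 0.0024155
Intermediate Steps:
1/(S + l(1)) = 1/(413 + 1) = 1/414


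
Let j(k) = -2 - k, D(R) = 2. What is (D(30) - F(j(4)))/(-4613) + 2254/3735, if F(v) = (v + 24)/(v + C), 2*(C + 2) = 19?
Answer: 10435052/17229555 ≈ 0.60565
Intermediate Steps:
C = 15/2 (C = -2 + (½)*19 = -2 + 19/2 = 15/2 ≈ 7.5000)
F(v) = (24 + v)/(15/2 + v) (F(v) = (v + 24)/(v + 15/2) = (24 + v)/(15/2 + v))
(D(30) - F(j(4)))/(-4613) + 2254/3735 = (2 - 2*(24 + (-2 - 1*4))/(15 + 2*(-2 - 1*4)))/(-4613) + 2254/3735 = (2 - 2*(24 + (-2 - 4))/(15 + 2*(-2 - 4)))*(-1/4613) + 2254*(1/3735) = (2 - 2*(24 - 6)/(15 + 2*(-6)))*(-1/4613) + 2254/3735 = (2 - 2*18/(15 - 12))*(-1/4613) + 2254/3735 = (2 - 2*18/3)*(-1/4613) + 2254/3735 = (2 - 1*12)*(-1/4613) + 2254/3735 = (2 - 12)*(-1/4613) + 2254/3735 = -10*(-1/4613) + 2254/3735 = 10/4613 + 2254/3735 = 10435052/17229555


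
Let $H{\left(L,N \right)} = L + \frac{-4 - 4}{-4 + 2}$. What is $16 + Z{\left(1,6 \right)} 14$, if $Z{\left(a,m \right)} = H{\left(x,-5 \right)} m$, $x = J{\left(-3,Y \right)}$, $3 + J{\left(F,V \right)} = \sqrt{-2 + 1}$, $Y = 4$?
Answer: $100 + 84 i \approx 100.0 + 84.0 i$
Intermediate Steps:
$J{\left(F,V \right)} = -3 + i$ ($J{\left(F,V \right)} = -3 + \sqrt{-2 + 1} = -3 + \sqrt{-1} = -3 + i$)
$x = -3 + i \approx -3.0 + 1.0 i$
$H{\left(L,N \right)} = 4 + L$ ($H{\left(L,N \right)} = L - \frac{8}{-2} = L - -4 = L + 4 = 4 + L$)
$Z{\left(a,m \right)} = m \left(1 + i\right)$ ($Z{\left(a,m \right)} = \left(4 - \left(3 - i\right)\right) m = \left(1 + i\right) m = m \left(1 + i\right)$)
$16 + Z{\left(1,6 \right)} 14 = 16 + 6 \left(1 + i\right) 14 = 16 + \left(6 + 6 i\right) 14 = 16 + \left(84 + 84 i\right) = 100 + 84 i$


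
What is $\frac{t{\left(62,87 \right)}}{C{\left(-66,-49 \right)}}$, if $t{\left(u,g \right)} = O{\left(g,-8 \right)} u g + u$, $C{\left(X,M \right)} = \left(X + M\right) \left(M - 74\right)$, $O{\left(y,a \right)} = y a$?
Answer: $- \frac{3754162}{14145} \approx -265.41$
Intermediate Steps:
$O{\left(y,a \right)} = a y$
$C{\left(X,M \right)} = \left(-74 + M\right) \left(M + X\right)$ ($C{\left(X,M \right)} = \left(M + X\right) \left(-74 + M\right) = \left(-74 + M\right) \left(M + X\right)$)
$t{\left(u,g \right)} = u - 8 u g^{2}$ ($t{\left(u,g \right)} = - 8 g u g + u = - 8 u g^{2} + u = u - 8 u g^{2}$)
$\frac{t{\left(62,87 \right)}}{C{\left(-66,-49 \right)}} = \frac{62 \left(1 - 8 \cdot 87^{2}\right)}{\left(-49\right)^{2} - -3626 - -4884 - -3234} = \frac{62 \left(1 - 60552\right)}{2401 + 3626 + 4884 + 3234} = \frac{62 \left(1 - 60552\right)}{14145} = 62 \left(-60551\right) \frac{1}{14145} = \left(-3754162\right) \frac{1}{14145} = - \frac{3754162}{14145}$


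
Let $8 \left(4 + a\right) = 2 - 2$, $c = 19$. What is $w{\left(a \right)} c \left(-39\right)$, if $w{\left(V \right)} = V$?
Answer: $2964$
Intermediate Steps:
$a = -4$ ($a = -4 + \frac{2 - 2}{8} = -4 + \frac{1}{8} \cdot 0 = -4 + 0 = -4$)
$w{\left(a \right)} c \left(-39\right) = \left(-4\right) 19 \left(-39\right) = \left(-76\right) \left(-39\right) = 2964$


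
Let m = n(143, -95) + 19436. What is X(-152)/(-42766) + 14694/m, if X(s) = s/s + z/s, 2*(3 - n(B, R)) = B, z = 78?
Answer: 95515914613/125897116760 ≈ 0.75868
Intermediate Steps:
n(B, R) = 3 - B/2
X(s) = 1 + 78/s (X(s) = s/s + 78/s = 1 + 78/s)
m = 38735/2 (m = (3 - ½*143) + 19436 = (3 - 143/2) + 19436 = -137/2 + 19436 = 38735/2 ≈ 19368.)
X(-152)/(-42766) + 14694/m = ((78 - 152)/(-152))/(-42766) + 14694/(38735/2) = -1/152*(-74)*(-1/42766) + 14694*(2/38735) = (37/76)*(-1/42766) + 29388/38735 = -37/3250216 + 29388/38735 = 95515914613/125897116760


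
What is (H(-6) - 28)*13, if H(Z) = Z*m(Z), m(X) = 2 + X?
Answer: -52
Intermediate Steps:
H(Z) = Z*(2 + Z)
(H(-6) - 28)*13 = (-6*(2 - 6) - 28)*13 = (-6*(-4) - 28)*13 = (24 - 28)*13 = -4*13 = -52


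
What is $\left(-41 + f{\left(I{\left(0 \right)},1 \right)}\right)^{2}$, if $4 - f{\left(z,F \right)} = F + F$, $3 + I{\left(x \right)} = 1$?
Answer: $1521$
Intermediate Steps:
$I{\left(x \right)} = -2$ ($I{\left(x \right)} = -3 + 1 = -2$)
$f{\left(z,F \right)} = 4 - 2 F$ ($f{\left(z,F \right)} = 4 - \left(F + F\right) = 4 - 2 F$)
$\left(-41 + f{\left(I{\left(0 \right)},1 \right)}\right)^{2} = \left(-41 + \left(4 - 2\right)\right)^{2} = \left(-41 + 2\right)^{2} = \left(-39\right)^{2} = 1521$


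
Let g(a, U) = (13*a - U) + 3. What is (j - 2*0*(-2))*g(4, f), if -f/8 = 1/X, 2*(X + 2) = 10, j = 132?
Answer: 7612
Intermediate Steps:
X = 3 (X = -2 + (1/2)*10 = -2 + 5 = 3)
f = -8/3 ≈ -2.6667
g(a, U) = 3 - U + 13*a (g(a, U) = (-U + 13*a) + 3 = 3 - U + 13*a)
(j - 2*0*(-2))*g(4, f) = (132 - 2*0*(-2))*(3 - 1*(-8/3) + 13*4) = (132 + 0*(-2))*(3 + 8/3 + 52) = (132 + 0)*(173/3) = 132*(173/3) = 7612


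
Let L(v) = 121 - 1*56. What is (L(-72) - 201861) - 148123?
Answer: -349919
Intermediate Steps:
L(v) = 65 (L(v) = 121 - 56 = 65)
(L(-72) - 201861) - 148123 = (65 - 201861) - 148123 = -201796 - 148123 = -349919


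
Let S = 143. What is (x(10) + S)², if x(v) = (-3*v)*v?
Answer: 24649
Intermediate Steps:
x(v) = -3*v²
(x(10) + S)² = (-3*10² + 143)² = (-3*100 + 143)² = (-300 + 143)² = (-157)² = 24649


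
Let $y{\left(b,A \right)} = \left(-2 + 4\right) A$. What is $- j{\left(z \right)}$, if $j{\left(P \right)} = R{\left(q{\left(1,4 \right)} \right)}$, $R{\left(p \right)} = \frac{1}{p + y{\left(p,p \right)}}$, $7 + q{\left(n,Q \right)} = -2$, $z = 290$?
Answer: $\frac{1}{27} \approx 0.037037$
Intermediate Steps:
$q{\left(n,Q \right)} = -9$ ($q{\left(n,Q \right)} = -7 - 2 = -9$)
$y{\left(b,A \right)} = 2 A$
$R{\left(p \right)} = \frac{1}{3 p}$ ($R{\left(p \right)} = \frac{1}{p + 2 p} = \frac{1}{3 p}$)
$j{\left(P \right)} = - \frac{1}{27}$ ($j{\left(P \right)} = \frac{1}{3 \left(-9\right)} = \frac{1}{3} \left(- \frac{1}{9}\right) = - \frac{1}{27}$)
$- j{\left(z \right)} = \left(-1\right) \left(- \frac{1}{27}\right) = \frac{1}{27}$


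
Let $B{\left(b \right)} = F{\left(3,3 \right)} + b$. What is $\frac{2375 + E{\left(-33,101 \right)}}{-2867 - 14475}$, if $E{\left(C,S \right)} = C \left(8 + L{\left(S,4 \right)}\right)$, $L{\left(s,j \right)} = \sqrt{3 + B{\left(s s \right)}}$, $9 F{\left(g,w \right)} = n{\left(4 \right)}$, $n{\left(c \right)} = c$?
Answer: $- \frac{2111}{17342} + \frac{44 \sqrt{1435}}{8671} \approx 0.070497$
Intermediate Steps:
$F{\left(g,w \right)} = \frac{4}{9}$ ($F{\left(g,w \right)} = \frac{1}{9} \cdot 4 = \frac{4}{9}$)
$B{\left(b \right)} = \frac{4}{9} + b$
$L{\left(s,j \right)} = \sqrt{\frac{31}{9} + s^{2}}$ ($L{\left(s,j \right)} = \sqrt{3 + \left(\frac{4}{9} + s s\right)} = \sqrt{3 + \left(\frac{4}{9} + s^{2}\right)} = \sqrt{\frac{31}{9} + s^{2}}$)
$E{\left(C,S \right)} = C \left(8 + \frac{\sqrt{31 + 9 S^{2}}}{3}\right)$
$\frac{2375 + E{\left(-33,101 \right)}}{-2867 - 14475} = \frac{2375 + \frac{1}{3} \left(-33\right) \left(24 + \sqrt{31 + 9 \cdot 101^{2}}\right)}{-2867 - 14475} = \frac{2375 + \frac{1}{3} \left(-33\right) \left(24 + \sqrt{31 + 9 \cdot 10201}\right)}{-17342} = \left(2375 + \frac{1}{3} \left(-33\right) \left(24 + \sqrt{31 + 91809}\right)\right) \left(- \frac{1}{17342}\right) = \left(2375 + \frac{1}{3} \left(-33\right) \left(24 + \sqrt{91840}\right)\right) \left(- \frac{1}{17342}\right) = \left(2375 + \frac{1}{3} \left(-33\right) \left(24 + 8 \sqrt{1435}\right)\right) \left(- \frac{1}{17342}\right) = \left(2375 - \left(264 + 88 \sqrt{1435}\right)\right) \left(- \frac{1}{17342}\right) = \left(2111 - 88 \sqrt{1435}\right) \left(- \frac{1}{17342}\right) = - \frac{2111}{17342} + \frac{44 \sqrt{1435}}{8671}$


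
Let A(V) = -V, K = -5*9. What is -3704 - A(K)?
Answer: -3749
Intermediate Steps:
K = -45
-3704 - A(K) = -3704 - (-1)*(-45) = -3704 - 1*45 = -3704 - 45 = -3749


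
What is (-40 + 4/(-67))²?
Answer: 7203856/4489 ≈ 1604.8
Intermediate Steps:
(-40 + 4/(-67))² = (-40 + 4*(-1/67))² = (-40 - 4/67)² = (-2684/67)² = 7203856/4489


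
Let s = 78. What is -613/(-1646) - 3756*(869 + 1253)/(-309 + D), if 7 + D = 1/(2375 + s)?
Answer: 32181386757127/1275891962 ≈ 25223.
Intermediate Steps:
D = -17170/2453 (D = -7 + 1/(2375 + 78) = -7 + 1/2453 = -17170/2453 ≈ -6.9996)
-613/(-1646) - 3756*(869 + 1253)/(-309 + D) = -613/(-1646) - 3756*(869 + 1253)/(-309 - 17170/2453) = -613*(-1/1646) - 3756/((-775147/2453/2122)) = 613/1646 - 3756/((-775147/2453*1/2122)) = 613/1646 - 3756/(-775147/5205266) = 613/1646 - 3756*(-5205266/775147) = 613/1646 + 19550979096/775147 = 32181386757127/1275891962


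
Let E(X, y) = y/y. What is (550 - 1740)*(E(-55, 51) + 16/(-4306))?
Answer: -2552550/2153 ≈ -1185.6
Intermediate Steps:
E(X, y) = 1
(550 - 1740)*(E(-55, 51) + 16/(-4306)) = (550 - 1740)*(1 + 16/(-4306)) = -1190*(1 + 16*(-1/4306)) = -1190*(1 - 8/2153) = -1190*2145/2153 = -2552550/2153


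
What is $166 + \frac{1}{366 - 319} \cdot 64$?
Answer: $\frac{7866}{47} \approx 167.36$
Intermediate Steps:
$166 + \frac{1}{366 - 319} \cdot 64 = 166 + \frac{1}{47} \cdot 64 = 166 + \frac{64}{47} = \frac{7866}{47}$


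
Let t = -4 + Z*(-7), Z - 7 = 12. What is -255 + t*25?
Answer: -3680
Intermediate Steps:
Z = 19 (Z = 7 + 12 = 19)
t = -137 (t = -4 + 19*(-7) = -4 - 133 = -137)
-255 + t*25 = -255 - 137*25 = -255 - 3425 = -3680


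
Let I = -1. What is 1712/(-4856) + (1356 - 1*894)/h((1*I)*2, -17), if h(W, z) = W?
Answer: -140431/607 ≈ -231.35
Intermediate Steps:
1712/(-4856) + (1356 - 1*894)/h((1*I)*2, -17) = 1712/(-4856) + (1356 - 1*894)/(((1*(-1))*2)) = 1712*(-1/4856) + (1356 - 894)/((-1*2)) = -214/607 + 462/(-2) = -214/607 + 462*(-½) = -214/607 - 231 = -140431/607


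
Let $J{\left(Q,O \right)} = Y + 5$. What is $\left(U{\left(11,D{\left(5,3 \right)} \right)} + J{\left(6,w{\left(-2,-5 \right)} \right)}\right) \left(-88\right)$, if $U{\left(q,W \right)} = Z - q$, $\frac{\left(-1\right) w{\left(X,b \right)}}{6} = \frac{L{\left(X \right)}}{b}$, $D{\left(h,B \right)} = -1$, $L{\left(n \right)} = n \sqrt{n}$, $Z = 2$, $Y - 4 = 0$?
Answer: $0$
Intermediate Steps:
$Y = 4$ ($Y = 4 + 0 = 4$)
$L{\left(n \right)} = n^{\frac{3}{2}}$
$w{\left(X,b \right)} = - \frac{6 X^{\frac{3}{2}}}{b}$ ($w{\left(X,b \right)} = - 6 \frac{X^{\frac{3}{2}}}{b} = - \frac{6 X^{\frac{3}{2}}}{b}$)
$J{\left(Q,O \right)} = 9$ ($J{\left(Q,O \right)} = 4 + 5 = 9$)
$U{\left(q,W \right)} = 2 - q$
$\left(U{\left(11,D{\left(5,3 \right)} \right)} + J{\left(6,w{\left(-2,-5 \right)} \right)}\right) \left(-88\right) = \left(\left(2 - 11\right) + 9\right) \left(-88\right) = \left(-9 + 9\right) \left(-88\right) = 0 \left(-88\right) = 0$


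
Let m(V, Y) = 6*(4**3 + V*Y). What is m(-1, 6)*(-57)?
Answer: -19836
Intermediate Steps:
m(V, Y) = 384 + 6*V*Y (m(V, Y) = 6*(64 + V*Y) = 384 + 6*V*Y)
m(-1, 6)*(-57) = (384 + 6*(-1)*6)*(-57) = (384 - 36)*(-57) = 348*(-57) = -19836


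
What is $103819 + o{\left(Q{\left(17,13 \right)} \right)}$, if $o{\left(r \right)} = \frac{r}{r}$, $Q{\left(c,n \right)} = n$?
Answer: $103820$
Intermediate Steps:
$o{\left(r \right)} = 1$
$103819 + o{\left(Q{\left(17,13 \right)} \right)} = 103819 + 1 = 103820$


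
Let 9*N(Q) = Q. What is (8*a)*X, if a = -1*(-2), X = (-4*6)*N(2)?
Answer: -256/3 ≈ -85.333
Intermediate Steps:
N(Q) = Q/9
X = -16/3 (X = (-4*6)*((⅑)*2) = -24*2/9 = -16/3 ≈ -5.3333)
a = 2
(8*a)*X = (8*2)*(-16/3) = 16*(-16/3) = -256/3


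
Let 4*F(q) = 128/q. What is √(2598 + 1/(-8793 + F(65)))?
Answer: √848577192472717/571513 ≈ 50.971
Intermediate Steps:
F(q) = 32/q (F(q) = (128/q)/4 = 32/q)
√(2598 + 1/(-8793 + F(65))) = √(2598 + 1/(-8793 + 32/65)) = √(2598 + 1/(-571513/65)) = √(2598 - 65/571513) = √(1484790709/571513) = √848577192472717/571513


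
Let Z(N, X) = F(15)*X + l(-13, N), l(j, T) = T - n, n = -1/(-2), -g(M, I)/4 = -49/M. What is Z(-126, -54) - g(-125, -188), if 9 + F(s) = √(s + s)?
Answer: 90267/250 - 54*√30 ≈ 65.298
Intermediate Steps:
F(s) = -9 + √2*√s (F(s) = -9 + √(s + s) = -9 + √(2*s) = -9 + √2*√s)
g(M, I) = 196/M (g(M, I) = -(-196)/M = 196/M)
n = ½ (n = -1*(-½) = ½ ≈ 0.50000)
l(j, T) = -½ + T (l(j, T) = T - 1*½ = T - ½ = -½ + T)
Z(N, X) = -½ + N + X*(-9 + √30) (Z(N, X) = (-9 + √2*√15)*X + (-½ + N) = (-9 + √30)*X + (-½ + N) = X*(-9 + √30) + (-½ + N) = -½ + N + X*(-9 + √30))
Z(-126, -54) - g(-125, -188) = (-½ - 126 - 1*(-54)*(9 - √30)) - 196/(-125) = (-½ - 126 + (486 - 54*√30)) - 196*(-1)/125 = (719/2 - 54*√30) - 1*(-196/125) = (719/2 - 54*√30) + 196/125 = 90267/250 - 54*√30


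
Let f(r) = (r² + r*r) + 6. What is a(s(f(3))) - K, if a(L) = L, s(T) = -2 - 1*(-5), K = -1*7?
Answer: 10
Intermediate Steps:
K = -7
f(r) = 6 + 2*r² (f(r) = (r² + r²) + 6 = 2*r² + 6 = 6 + 2*r²)
s(T) = 3 (s(T) = -2 + 5 = 3)
a(s(f(3))) - K = 3 - 1*(-7) = 3 + 7 = 10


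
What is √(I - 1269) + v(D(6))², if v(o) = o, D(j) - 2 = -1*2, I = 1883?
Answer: √614 ≈ 24.779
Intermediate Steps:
D(j) = 0 (D(j) = 2 - 1*2 = 2 - 2 = 0)
√(I - 1269) + v(D(6))² = √(1883 - 1269) + 0² = √614 + 0 = √614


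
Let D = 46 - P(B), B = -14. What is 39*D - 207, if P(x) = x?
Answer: 2133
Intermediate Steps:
D = 60 (D = 46 - 1*(-14) = 46 + 14 = 60)
39*D - 207 = 39*60 - 207 = 2340 - 207 = 2133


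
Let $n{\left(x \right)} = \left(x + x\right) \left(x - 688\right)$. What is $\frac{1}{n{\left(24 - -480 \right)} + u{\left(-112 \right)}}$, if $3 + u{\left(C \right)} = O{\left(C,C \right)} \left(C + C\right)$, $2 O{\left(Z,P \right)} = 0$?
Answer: $- \frac{1}{185475} \approx -5.3916 \cdot 10^{-6}$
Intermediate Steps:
$O{\left(Z,P \right)} = 0$ ($O{\left(Z,P \right)} = \frac{1}{2} \cdot 0 = 0$)
$u{\left(C \right)} = -3$ ($u{\left(C \right)} = -3 + 0 \left(C + C\right) = -3 + 0 \cdot 2 C = -3 + 0 = -3$)
$n{\left(x \right)} = 2 x \left(-688 + x\right)$
$\frac{1}{n{\left(24 - -480 \right)} + u{\left(-112 \right)}} = \frac{1}{2 \left(24 - -480\right) \left(-688 + \left(24 - -480\right)\right) - 3} = \frac{1}{2 \left(24 + 480\right) \left(-688 + \left(24 + 480\right)\right) - 3} = \frac{1}{2 \cdot 504 \left(-688 + 504\right) - 3} = \frac{1}{2 \cdot 504 \left(-184\right) - 3} = \frac{1}{-185472 - 3} = \frac{1}{-185475} = - \frac{1}{185475}$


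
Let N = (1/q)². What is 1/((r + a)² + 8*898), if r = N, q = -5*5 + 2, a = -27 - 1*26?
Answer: 279841/2796395040 ≈ 0.00010007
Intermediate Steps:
a = -53 (a = -27 - 26 = -53)
q = -23 (q = -25 + 2 = -23)
N = 1/529 (N = (1/(-23))² = (-1/23)² = 1/529 ≈ 0.0018904)
r = 1/529 ≈ 0.0018904
1/((r + a)² + 8*898) = 1/((1/529 - 53)² + 8*898) = 1/((-28036/529)² + 7184) = 1/(786017296/279841 + 7184) = 1/(2796395040/279841) = 279841/2796395040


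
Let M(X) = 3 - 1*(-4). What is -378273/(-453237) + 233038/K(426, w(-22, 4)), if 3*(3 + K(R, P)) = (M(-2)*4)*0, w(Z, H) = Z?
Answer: -35206769729/453237 ≈ -77679.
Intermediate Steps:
M(X) = 7 (M(X) = 3 + 4 = 7)
K(R, P) = -3 (K(R, P) = -3 + ((7*4)*0)/3 = -3 + (28*0)/3 = -3 + (1/3)*0 = -3 + 0 = -3)
-378273/(-453237) + 233038/K(426, w(-22, 4)) = -378273/(-453237) + 233038/(-3) = -378273*(-1/453237) + 233038*(-1/3) = 126091/151079 - 233038/3 = -35206769729/453237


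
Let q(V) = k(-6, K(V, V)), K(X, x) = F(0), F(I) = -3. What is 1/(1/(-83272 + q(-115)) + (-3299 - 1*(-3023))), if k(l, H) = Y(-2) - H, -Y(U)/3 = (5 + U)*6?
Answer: -83323/22997149 ≈ -0.0036232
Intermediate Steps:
Y(U) = -90 - 18*U (Y(U) = -3*(5 + U)*6 = -3*(30 + 6*U) = -90 - 18*U)
K(X, x) = -3
k(l, H) = -54 - H (k(l, H) = (-90 - 18*(-2)) - H = (-90 + 36) - H = -54 - H)
q(V) = -51 (q(V) = -54 - 1*(-3) = -54 + 3 = -51)
1/(1/(-83272 + q(-115)) + (-3299 - 1*(-3023))) = 1/(1/(-83272 - 51) + (-3299 - 1*(-3023))) = 1/(1/(-83323) + (-3299 + 3023)) = 1/(-1/83323 - 276) = 1/(-22997149/83323) = -83323/22997149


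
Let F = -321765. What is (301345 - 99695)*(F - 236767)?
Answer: -112627977800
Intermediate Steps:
(301345 - 99695)*(F - 236767) = (301345 - 99695)*(-321765 - 236767) = 201650*(-558532) = -112627977800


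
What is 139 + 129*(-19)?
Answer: -2312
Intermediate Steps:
139 + 129*(-19) = 139 - 2451 = -2312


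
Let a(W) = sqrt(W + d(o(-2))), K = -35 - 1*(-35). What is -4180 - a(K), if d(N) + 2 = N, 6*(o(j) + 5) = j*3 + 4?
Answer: -4180 - I*sqrt(66)/3 ≈ -4180.0 - 2.708*I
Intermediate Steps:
o(j) = -13/3 + j/2 (o(j) = -5 + (j*3 + 4)/6 = -5 + (3*j + 4)/6 = -5 + (4 + 3*j)/6 = -5 + (2/3 + j/2) = -13/3 + j/2)
K = 0 (K = -35 + 35 = 0)
d(N) = -2 + N
a(W) = sqrt(-22/3 + W) (a(W) = sqrt(W + (-2 + (-13/3 + (1/2)*(-2)))) = sqrt(W + (-2 + (-13/3 - 1))) = sqrt(W + (-2 - 16/3)) = sqrt(W - 22/3) = sqrt(-22/3 + W))
-4180 - a(K) = -4180 - sqrt(-66 + 9*0)/3 = -4180 - sqrt(-66 + 0)/3 = -4180 - sqrt(-66)/3 = -4180 - I*sqrt(66)/3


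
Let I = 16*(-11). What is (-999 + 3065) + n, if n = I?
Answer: 1890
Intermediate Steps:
I = -176
n = -176
(-999 + 3065) + n = (-999 + 3065) - 176 = 2066 - 176 = 1890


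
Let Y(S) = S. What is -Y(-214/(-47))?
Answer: -214/47 ≈ -4.5532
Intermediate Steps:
-Y(-214/(-47)) = -(-214)/(-47) = -(-214)*(-1)/47 = -1*214/47 = -214/47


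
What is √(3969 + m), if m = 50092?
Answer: √54061 ≈ 232.51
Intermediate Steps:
√(3969 + m) = √(3969 + 50092) = √54061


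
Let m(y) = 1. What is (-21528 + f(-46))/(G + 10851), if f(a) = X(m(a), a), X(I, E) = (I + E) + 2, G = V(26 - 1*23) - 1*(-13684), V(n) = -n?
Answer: -21571/24532 ≈ -0.87930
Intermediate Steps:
G = 13681 (G = -(26 - 1*23) - 1*(-13684) = -(26 - 23) + 13684 = -1*3 + 13684 = -3 + 13684 = 13681)
X(I, E) = 2 + E + I (X(I, E) = (E + I) + 2 = 2 + E + I)
f(a) = 3 + a (f(a) = 2 + a + 1 = 3 + a)
(-21528 + f(-46))/(G + 10851) = (-21528 + (3 - 46))/(13681 + 10851) = (-21528 - 43)/24532 = -21571*1/24532 = -21571/24532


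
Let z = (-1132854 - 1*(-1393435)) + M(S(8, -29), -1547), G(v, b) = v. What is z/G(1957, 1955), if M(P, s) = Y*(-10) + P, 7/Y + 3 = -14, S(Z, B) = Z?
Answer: 4430083/33269 ≈ 133.16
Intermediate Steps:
Y = -7/17 (Y = 7/(-3 - 14) = 7/(-17) = 7*(-1/17) = -7/17 ≈ -0.41176)
M(P, s) = 70/17 + P (M(P, s) = -7/17*(-10) + P = 70/17 + P)
z = 4430083/17 (z = (-1132854 - 1*(-1393435)) + (70/17 + 8) = (-1132854 + 1393435) + 206/17 = 260581 + 206/17 = 4430083/17 ≈ 2.6059e+5)
z/G(1957, 1955) = (4430083/17)/1957 = (4430083/17)*(1/1957) = 4430083/33269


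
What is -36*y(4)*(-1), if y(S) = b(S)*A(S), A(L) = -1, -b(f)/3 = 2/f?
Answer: 54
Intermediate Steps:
b(f) = -6/f
y(S) = 6/S (y(S) = -6/S*(-1) = 6/S)
-36*y(4)*(-1) = -216/4*(-1) = -36*3/2*(-1) = -54*(-1) = 54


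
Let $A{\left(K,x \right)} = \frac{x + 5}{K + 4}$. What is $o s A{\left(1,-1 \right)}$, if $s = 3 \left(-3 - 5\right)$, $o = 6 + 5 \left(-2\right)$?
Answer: $\frac{384}{5} \approx 76.8$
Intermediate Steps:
$A{\left(K,x \right)} = \frac{5 + x}{4 + K}$
$o = -4$ ($o = 6 - 10 = -4$)
$s = -24$ ($s = 3 \left(-8\right) = -24$)
$o s A{\left(1,-1 \right)} = \left(-4\right) \left(-24\right) \frac{5 - 1}{4 + 1} = 96 \cdot \frac{1}{5} \cdot 4 = 96 \cdot \frac{4}{5} = \frac{384}{5}$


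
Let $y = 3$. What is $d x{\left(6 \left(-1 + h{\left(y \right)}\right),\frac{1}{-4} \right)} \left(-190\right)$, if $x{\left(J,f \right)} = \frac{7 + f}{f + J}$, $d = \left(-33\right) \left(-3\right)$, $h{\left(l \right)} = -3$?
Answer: $\frac{507870}{97} \approx 5235.8$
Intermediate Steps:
$d = 99$
$x{\left(J,f \right)} = \frac{7 + f}{J + f}$
$d x{\left(6 \left(-1 + h{\left(y \right)}\right),\frac{1}{-4} \right)} \left(-190\right) = 99 \frac{7 + \frac{1}{-4}}{6 \left(-1 - 3\right) + \frac{1}{-4}} \left(-190\right) = 99 \frac{7 - \frac{1}{4}}{6 \left(-4\right) - \frac{1}{4}} \left(-190\right) = 99 \frac{1}{-24 - \frac{1}{4}} \cdot \frac{27}{4} \left(-190\right) = 99 \frac{1}{- \frac{97}{4}} \cdot \frac{27}{4} \left(-190\right) = 99 \left(\left(- \frac{4}{97}\right) \frac{27}{4}\right) \left(-190\right) = 99 \left(- \frac{27}{97}\right) \left(-190\right) = \left(- \frac{2673}{97}\right) \left(-190\right) = \frac{507870}{97}$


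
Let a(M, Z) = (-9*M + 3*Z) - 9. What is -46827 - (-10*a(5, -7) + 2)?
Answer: -47579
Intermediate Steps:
a(M, Z) = -9 - 9*M + 3*Z
-46827 - (-10*a(5, -7) + 2) = -46827 - (-10*(-9 - 9*5 + 3*(-7)) + 2) = -46827 - (-10*(-9 - 45 - 21) + 2) = -46827 - (-10*(-75) + 2) = -46827 - (750 + 2) = -46827 - 1*752 = -46827 - 752 = -47579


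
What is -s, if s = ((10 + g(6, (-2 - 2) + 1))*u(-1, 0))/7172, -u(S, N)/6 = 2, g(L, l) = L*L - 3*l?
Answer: 15/163 ≈ 0.092025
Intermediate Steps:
g(L, l) = L² - 3*l
u(S, N) = -12 (u(S, N) = -6*2 = -12)
s = -15/163 (s = ((10 + (6² - 3*((-2 - 2) + 1)))*(-12))/7172 = ((10 + (36 - 3*(-4 + 1)))*(-12))*(1/7172) = ((10 + (36 - 3*(-3)))*(-12))*(1/7172) = ((10 + (36 + 9))*(-12))*(1/7172) = ((10 + 45)*(-12))*(1/7172) = (55*(-12))*(1/7172) = -660*1/7172 = -15/163 ≈ -0.092025)
-s = -1*(-15/163) = 15/163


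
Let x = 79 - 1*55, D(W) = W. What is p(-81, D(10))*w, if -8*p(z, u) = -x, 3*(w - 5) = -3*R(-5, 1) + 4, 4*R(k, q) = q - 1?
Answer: 19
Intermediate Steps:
R(k, q) = -¼ + q/4 (R(k, q) = (q - 1)/4 = (-1 + q)/4 = -¼ + q/4)
w = 19/3 (w = 5 + (-3*(-¼ + (¼)*1) + 4)/3 = 5 + (-3*(-¼ + ¼) + 4)/3 = 5 + (-3*0 + 4)/3 = 5 + (0 + 4)/3 = 5 + (⅓)*4 = 5 + 4/3 = 19/3 ≈ 6.3333)
x = 24 (x = 79 - 55 = 24)
p(z, u) = 3 (p(z, u) = -(-1)*24/8 = -⅛*(-24) = 3)
p(-81, D(10))*w = 3*(19/3) = 19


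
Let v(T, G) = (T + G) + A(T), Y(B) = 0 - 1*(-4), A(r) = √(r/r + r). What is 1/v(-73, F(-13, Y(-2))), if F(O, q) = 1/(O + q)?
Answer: -2961/219398 - 243*I*√2/219398 ≈ -0.013496 - 0.0015663*I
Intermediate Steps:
A(r) = √(1 + r)
Y(B) = 4 (Y(B) = 0 + 4 = 4)
v(T, G) = G + T + √(1 + T) (v(T, G) = (T + G) + √(1 + T) = (G + T) + √(1 + T) = G + T + √(1 + T))
1/v(-73, F(-13, Y(-2))) = 1/(1/(-13 + 4) - 73 + √(1 - 73)) = 1/(1/(-9) - 73 + √(-72)) = 1/(-⅑ - 73 + 6*I*√2) = 1/(-658/9 + 6*I*√2)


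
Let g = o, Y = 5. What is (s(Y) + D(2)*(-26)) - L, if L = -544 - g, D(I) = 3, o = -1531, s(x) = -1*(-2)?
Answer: -1063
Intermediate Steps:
s(x) = 2
g = -1531
L = 987 (L = -544 - 1*(-1531) = -544 + 1531 = 987)
(s(Y) + D(2)*(-26)) - L = (2 + 3*(-26)) - 1*987 = (2 - 78) - 987 = -76 - 987 = -1063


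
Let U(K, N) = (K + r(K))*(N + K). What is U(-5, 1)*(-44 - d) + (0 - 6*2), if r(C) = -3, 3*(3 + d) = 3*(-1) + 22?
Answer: -4580/3 ≈ -1526.7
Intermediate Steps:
d = 10/3 (d = -3 + (3*(-1) + 22)/3 = -3 + (-3 + 22)/3 = -3 + (⅓)*19 = -3 + 19/3 = 10/3 ≈ 3.3333)
U(K, N) = (-3 + K)*(K + N) (U(K, N) = (K - 3)*(N + K) = (-3 + K)*(K + N))
U(-5, 1)*(-44 - d) + (0 - 6*2) = ((-5)² - 3*(-5) - 3*1 - 5*1)*(-44 - 1*10/3) + (0 - 6*2) = (25 + 15 - 3 - 5)*(-44 - 10/3) + (0 - 12) = 32*(-142/3) - 12 = -4544/3 - 12 = -4580/3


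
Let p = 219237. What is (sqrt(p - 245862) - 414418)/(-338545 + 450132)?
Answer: -414418/111587 + 5*I*sqrt(1065)/111587 ≈ -3.7139 + 0.0014623*I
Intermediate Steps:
(sqrt(p - 245862) - 414418)/(-338545 + 450132) = (sqrt(219237 - 245862) - 414418)/(-338545 + 450132) = (sqrt(-26625) - 414418)/111587 = (5*I*sqrt(1065) - 414418)*(1/111587) = (-414418 + 5*I*sqrt(1065))*(1/111587) = -414418/111587 + 5*I*sqrt(1065)/111587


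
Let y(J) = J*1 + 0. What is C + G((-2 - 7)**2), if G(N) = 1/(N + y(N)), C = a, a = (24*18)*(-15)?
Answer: -1049759/162 ≈ -6480.0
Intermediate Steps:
y(J) = J (y(J) = J + 0 = J)
a = -6480 (a = 432*(-15) = -6480)
C = -6480
G(N) = 1/(2*N) (G(N) = 1/(N + N) = 1/(2*N))
C + G((-2 - 7)**2) = -6480 + 1/(2*((-2 - 7)**2)) = -6480 + 1/(2*((-9)**2)) = -6480 + (1/2)/81 = -6480 + (1/2)*(1/81) = -6480 + 1/162 = -1049759/162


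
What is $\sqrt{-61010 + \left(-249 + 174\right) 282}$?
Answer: $4 i \sqrt{5135} \approx 286.64 i$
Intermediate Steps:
$\sqrt{-61010 + \left(-249 + 174\right) 282} = \sqrt{-61010 - 21150} = \sqrt{-82160} = 4 i \sqrt{5135}$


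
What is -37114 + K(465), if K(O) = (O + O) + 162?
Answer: -36022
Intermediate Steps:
K(O) = 162 + 2*O (K(O) = 2*O + 162 = 162 + 2*O)
-37114 + K(465) = -37114 + (162 + 2*465) = -37114 + (162 + 930) = -37114 + 1092 = -36022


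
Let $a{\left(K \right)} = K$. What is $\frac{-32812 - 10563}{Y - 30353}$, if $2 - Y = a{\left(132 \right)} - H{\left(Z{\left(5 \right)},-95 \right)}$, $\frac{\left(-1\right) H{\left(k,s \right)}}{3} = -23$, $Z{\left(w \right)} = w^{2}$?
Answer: $\frac{43375}{30414} \approx 1.4262$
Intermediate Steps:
$H{\left(k,s \right)} = 69$ ($H{\left(k,s \right)} = \left(-3\right) \left(-23\right) = 69$)
$Y = -61$ ($Y = 2 - \left(132 - 69\right) = 2 - 63 = -61$)
$\frac{-32812 - 10563}{Y - 30353} = \frac{-32812 - 10563}{-61 - 30353} = - \frac{43375}{-30414} = \left(-43375\right) \left(- \frac{1}{30414}\right) = \frac{43375}{30414}$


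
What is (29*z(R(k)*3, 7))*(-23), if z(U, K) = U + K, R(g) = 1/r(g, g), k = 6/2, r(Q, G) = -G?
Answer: -4002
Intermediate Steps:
k = 3 (k = 6*(½) = 3)
R(g) = -1/g (R(g) = 1/(-g) = -1/g)
z(U, K) = K + U
(29*z(R(k)*3, 7))*(-23) = (29*(7 - 1/3*3))*(-23) = (29*(7 - 1*⅓*3))*(-23) = (29*(7 - ⅓*3))*(-23) = (29*(7 - 1))*(-23) = (29*6)*(-23) = 174*(-23) = -4002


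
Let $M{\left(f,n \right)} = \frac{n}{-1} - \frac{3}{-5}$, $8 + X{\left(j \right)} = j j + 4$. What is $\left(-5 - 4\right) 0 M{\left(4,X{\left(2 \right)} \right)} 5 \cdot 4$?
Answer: $0$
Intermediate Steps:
$X{\left(j \right)} = -4 + j^{2}$ ($X{\left(j \right)} = -8 + \left(j j + 4\right) = -8 + \left(j^{2} + 4\right) = -8 + \left(4 + j^{2}\right) = -4 + j^{2}$)
$M{\left(f,n \right)} = \frac{3}{5} - n$ ($M{\left(f,n \right)} = n \left(-1\right) - - \frac{3}{5} = - n + \frac{3}{5} = \frac{3}{5} - n$)
$\left(-5 - 4\right) 0 M{\left(4,X{\left(2 \right)} \right)} 5 \cdot 4 = \left(-5 - 4\right) 0 \left(\frac{3}{5} - \left(-4 + 2^{2}\right)\right) 5 \cdot 4 = \left(-5 - 4\right) 0 \left(\frac{3}{5} - \left(-4 + 4\right)\right) 5 \cdot 4 = \left(-9\right) 0 \left(\frac{3}{5} - 0\right) 5 \cdot 4 = 0 \left(\frac{3}{5} + 0\right) 5 \cdot 4 = 0 \cdot \frac{3}{5} \cdot 5 \cdot 4 = 0 \cdot 3 \cdot 4 = 0 \cdot 12 = 0$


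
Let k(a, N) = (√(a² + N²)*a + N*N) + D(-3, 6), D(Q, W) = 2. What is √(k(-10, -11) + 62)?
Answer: √(185 - 10*√221) ≈ 6.0282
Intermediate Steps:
k(a, N) = 2 + N² + a*√(N² + a²) (k(a, N) = (√(a² + N²)*a + N*N) + 2 = (√(N² + a²)*a + N²) + 2 = (a*√(N² + a²) + N²) + 2 = (N² + a*√(N² + a²)) + 2 = 2 + N² + a*√(N² + a²))
√(k(-10, -11) + 62) = √((2 + (-11)² - 10*√((-11)² + (-10)²)) + 62) = √((2 + 121 - 10*√(121 + 100)) + 62) = √((2 + 121 - 10*√221) + 62) = √((123 - 10*√221) + 62) = √(185 - 10*√221)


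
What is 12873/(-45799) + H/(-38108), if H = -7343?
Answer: -22037461/249329756 ≈ -0.088387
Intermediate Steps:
12873/(-45799) + H/(-38108) = 12873/(-45799) - 7343/(-38108) = 12873*(-1/45799) - 7343*(-1/38108) = -12873/45799 + 1049/5444 = -22037461/249329756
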